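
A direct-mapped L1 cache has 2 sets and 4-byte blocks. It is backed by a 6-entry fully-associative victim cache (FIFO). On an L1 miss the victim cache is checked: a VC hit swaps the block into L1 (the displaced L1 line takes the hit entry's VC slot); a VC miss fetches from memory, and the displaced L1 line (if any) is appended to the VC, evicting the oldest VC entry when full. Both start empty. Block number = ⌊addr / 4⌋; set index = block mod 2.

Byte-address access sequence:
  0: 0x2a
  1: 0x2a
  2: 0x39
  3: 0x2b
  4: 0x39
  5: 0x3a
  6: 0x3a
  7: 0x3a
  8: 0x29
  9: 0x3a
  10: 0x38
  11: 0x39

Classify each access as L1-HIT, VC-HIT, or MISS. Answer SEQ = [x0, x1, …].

SEQ = [MISS, L1-HIT, MISS, VC-HIT, VC-HIT, L1-HIT, L1-HIT, L1-HIT, VC-HIT, VC-HIT, L1-HIT, L1-HIT]

#0 0x2a→b10/s0 MISS; vc=[]
#1 0x2a→b10/s0 L1-HIT; vc=[]
#2 0x39→b14/s0 MISS; vc=[10]
#3 0x2b→b10/s0 VC-HIT; vc=[14]
#4 0x39→b14/s0 VC-HIT; vc=[10]
#5 0x3a→b14/s0 L1-HIT; vc=[10]
#6 0x3a→b14/s0 L1-HIT; vc=[10]
#7 0x3a→b14/s0 L1-HIT; vc=[10]
#8 0x29→b10/s0 VC-HIT; vc=[14]
#9 0x3a→b14/s0 VC-HIT; vc=[10]
#10 0x38→b14/s0 L1-HIT; vc=[10]
#11 0x39→b14/s0 L1-HIT; vc=[10]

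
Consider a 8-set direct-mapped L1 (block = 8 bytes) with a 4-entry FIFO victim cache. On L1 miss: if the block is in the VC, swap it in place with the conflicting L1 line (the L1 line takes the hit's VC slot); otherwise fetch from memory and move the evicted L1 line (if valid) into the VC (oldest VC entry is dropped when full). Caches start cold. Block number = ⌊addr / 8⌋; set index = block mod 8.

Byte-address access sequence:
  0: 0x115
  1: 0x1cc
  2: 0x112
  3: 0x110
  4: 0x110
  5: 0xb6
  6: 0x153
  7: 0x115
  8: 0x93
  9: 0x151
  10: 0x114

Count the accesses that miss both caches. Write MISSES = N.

  [0] addr=0x115 blk=34 s=2: MISS | VC []
  [1] addr=0x1cc blk=57 s=1: MISS | VC []
  [2] addr=0x112 blk=34 s=2: L1-HIT | VC []
  [3] addr=0x110 blk=34 s=2: L1-HIT | VC []
  [4] addr=0x110 blk=34 s=2: L1-HIT | VC []
  [5] addr=0xb6 blk=22 s=6: MISS | VC []
  [6] addr=0x153 blk=42 s=2: MISS | VC [34]
  [7] addr=0x115 blk=34 s=2: VC-HIT | VC [42]
  [8] addr=0x93 blk=18 s=2: MISS | VC [42, 34]
  [9] addr=0x151 blk=42 s=2: VC-HIT | VC [18, 34]
  [10] addr=0x114 blk=34 s=2: VC-HIT | VC [18, 42]

MISSES = 5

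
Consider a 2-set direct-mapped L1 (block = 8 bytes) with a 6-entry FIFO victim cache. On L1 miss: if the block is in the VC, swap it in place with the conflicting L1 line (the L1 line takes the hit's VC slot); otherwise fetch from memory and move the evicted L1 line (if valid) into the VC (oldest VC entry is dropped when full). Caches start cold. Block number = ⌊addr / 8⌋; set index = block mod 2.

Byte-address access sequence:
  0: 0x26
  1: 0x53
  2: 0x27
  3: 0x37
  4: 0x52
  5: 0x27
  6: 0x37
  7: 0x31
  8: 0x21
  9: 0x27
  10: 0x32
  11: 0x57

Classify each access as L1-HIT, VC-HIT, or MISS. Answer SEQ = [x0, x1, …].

#0 0x26→b4/s0 MISS; vc=[]
#1 0x53→b10/s0 MISS; vc=[4]
#2 0x27→b4/s0 VC-HIT; vc=[10]
#3 0x37→b6/s0 MISS; vc=[10,4]
#4 0x52→b10/s0 VC-HIT; vc=[6,4]
#5 0x27→b4/s0 VC-HIT; vc=[6,10]
#6 0x37→b6/s0 VC-HIT; vc=[4,10]
#7 0x31→b6/s0 L1-HIT; vc=[4,10]
#8 0x21→b4/s0 VC-HIT; vc=[6,10]
#9 0x27→b4/s0 L1-HIT; vc=[6,10]
#10 0x32→b6/s0 VC-HIT; vc=[4,10]
#11 0x57→b10/s0 VC-HIT; vc=[4,6]

SEQ = [MISS, MISS, VC-HIT, MISS, VC-HIT, VC-HIT, VC-HIT, L1-HIT, VC-HIT, L1-HIT, VC-HIT, VC-HIT]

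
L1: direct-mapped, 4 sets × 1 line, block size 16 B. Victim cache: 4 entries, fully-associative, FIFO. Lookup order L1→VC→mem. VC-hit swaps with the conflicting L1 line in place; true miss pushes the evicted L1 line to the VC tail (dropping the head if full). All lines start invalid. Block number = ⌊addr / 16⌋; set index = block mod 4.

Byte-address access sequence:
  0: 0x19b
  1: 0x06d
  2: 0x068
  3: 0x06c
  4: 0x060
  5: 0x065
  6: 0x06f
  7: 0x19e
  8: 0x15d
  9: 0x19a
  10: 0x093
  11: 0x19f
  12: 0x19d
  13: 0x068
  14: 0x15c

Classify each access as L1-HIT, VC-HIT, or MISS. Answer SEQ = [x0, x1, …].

0: 0x19b (blk 25, set 1) → MISS  vc=[]
1: 0x6d (blk 6, set 2) → MISS  vc=[]
2: 0x68 (blk 6, set 2) → L1-HIT  vc=[]
3: 0x6c (blk 6, set 2) → L1-HIT  vc=[]
4: 0x60 (blk 6, set 2) → L1-HIT  vc=[]
5: 0x65 (blk 6, set 2) → L1-HIT  vc=[]
6: 0x6f (blk 6, set 2) → L1-HIT  vc=[]
7: 0x19e (blk 25, set 1) → L1-HIT  vc=[]
8: 0x15d (blk 21, set 1) → MISS  vc=[25]
9: 0x19a (blk 25, set 1) → VC-HIT  vc=[21]
10: 0x93 (blk 9, set 1) → MISS  vc=[21, 25]
11: 0x19f (blk 25, set 1) → VC-HIT  vc=[21, 9]
12: 0x19d (blk 25, set 1) → L1-HIT  vc=[21, 9]
13: 0x68 (blk 6, set 2) → L1-HIT  vc=[21, 9]
14: 0x15c (blk 21, set 1) → VC-HIT  vc=[25, 9]

SEQ = [MISS, MISS, L1-HIT, L1-HIT, L1-HIT, L1-HIT, L1-HIT, L1-HIT, MISS, VC-HIT, MISS, VC-HIT, L1-HIT, L1-HIT, VC-HIT]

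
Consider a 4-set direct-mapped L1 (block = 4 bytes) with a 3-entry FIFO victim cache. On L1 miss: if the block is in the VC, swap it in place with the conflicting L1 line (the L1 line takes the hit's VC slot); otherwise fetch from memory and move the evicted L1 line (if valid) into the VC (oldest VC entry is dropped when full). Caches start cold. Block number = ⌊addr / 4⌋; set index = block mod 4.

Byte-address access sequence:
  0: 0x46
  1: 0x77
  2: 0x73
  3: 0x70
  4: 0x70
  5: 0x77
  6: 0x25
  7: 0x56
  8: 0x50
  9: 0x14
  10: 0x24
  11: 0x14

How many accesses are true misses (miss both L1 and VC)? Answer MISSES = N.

MISSES = 7

0: 0x46 (blk 17, set 1) → MISS  vc=[]
1: 0x77 (blk 29, set 1) → MISS  vc=[17]
2: 0x73 (blk 28, set 0) → MISS  vc=[17]
3: 0x70 (blk 28, set 0) → L1-HIT  vc=[17]
4: 0x70 (blk 28, set 0) → L1-HIT  vc=[17]
5: 0x77 (blk 29, set 1) → L1-HIT  vc=[17]
6: 0x25 (blk 9, set 1) → MISS  vc=[17, 29]
7: 0x56 (blk 21, set 1) → MISS  vc=[17, 29, 9]
8: 0x50 (blk 20, set 0) → MISS  vc=[29, 9, 28]
9: 0x14 (blk 5, set 1) → MISS  vc=[9, 28, 21]
10: 0x24 (blk 9, set 1) → VC-HIT  vc=[5, 28, 21]
11: 0x14 (blk 5, set 1) → VC-HIT  vc=[9, 28, 21]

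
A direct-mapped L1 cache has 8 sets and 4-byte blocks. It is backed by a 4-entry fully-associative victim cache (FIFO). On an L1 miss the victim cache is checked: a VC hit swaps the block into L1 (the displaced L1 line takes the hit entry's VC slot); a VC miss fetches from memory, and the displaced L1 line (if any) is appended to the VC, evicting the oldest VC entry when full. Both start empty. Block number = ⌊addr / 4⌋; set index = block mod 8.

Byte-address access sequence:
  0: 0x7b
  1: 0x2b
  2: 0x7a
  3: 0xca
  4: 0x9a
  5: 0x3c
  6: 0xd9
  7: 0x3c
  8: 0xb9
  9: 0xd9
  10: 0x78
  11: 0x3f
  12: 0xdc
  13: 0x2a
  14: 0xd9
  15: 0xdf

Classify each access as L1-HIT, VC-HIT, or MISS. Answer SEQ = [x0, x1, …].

SEQ = [MISS, MISS, L1-HIT, MISS, MISS, MISS, MISS, L1-HIT, MISS, VC-HIT, VC-HIT, L1-HIT, MISS, MISS, MISS, L1-HIT]

#0 0x7b→b30/s6 MISS; vc=[]
#1 0x2b→b10/s2 MISS; vc=[]
#2 0x7a→b30/s6 L1-HIT; vc=[]
#3 0xca→b50/s2 MISS; vc=[10]
#4 0x9a→b38/s6 MISS; vc=[10,30]
#5 0x3c→b15/s7 MISS; vc=[10,30]
#6 0xd9→b54/s6 MISS; vc=[10,30,38]
#7 0x3c→b15/s7 L1-HIT; vc=[10,30,38]
#8 0xb9→b46/s6 MISS; vc=[10,30,38,54]
#9 0xd9→b54/s6 VC-HIT; vc=[10,30,38,46]
#10 0x78→b30/s6 VC-HIT; vc=[10,54,38,46]
#11 0x3f→b15/s7 L1-HIT; vc=[10,54,38,46]
#12 0xdc→b55/s7 MISS; vc=[54,38,46,15]
#13 0x2a→b10/s2 MISS; vc=[38,46,15,50]
#14 0xd9→b54/s6 MISS; vc=[46,15,50,30]
#15 0xdf→b55/s7 L1-HIT; vc=[46,15,50,30]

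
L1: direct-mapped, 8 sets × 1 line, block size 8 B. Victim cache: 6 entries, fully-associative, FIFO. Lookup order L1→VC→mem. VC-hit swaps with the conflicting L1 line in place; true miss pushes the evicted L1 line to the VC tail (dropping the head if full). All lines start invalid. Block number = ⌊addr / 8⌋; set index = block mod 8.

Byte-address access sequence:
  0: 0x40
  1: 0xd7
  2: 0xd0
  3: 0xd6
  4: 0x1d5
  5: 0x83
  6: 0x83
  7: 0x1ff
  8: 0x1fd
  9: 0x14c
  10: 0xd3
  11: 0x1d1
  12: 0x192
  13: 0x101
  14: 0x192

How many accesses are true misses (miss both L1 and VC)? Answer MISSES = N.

0: 0x40 (blk 8, set 0) → MISS  vc=[]
1: 0xd7 (blk 26, set 2) → MISS  vc=[]
2: 0xd0 (blk 26, set 2) → L1-HIT  vc=[]
3: 0xd6 (blk 26, set 2) → L1-HIT  vc=[]
4: 0x1d5 (blk 58, set 2) → MISS  vc=[26]
5: 0x83 (blk 16, set 0) → MISS  vc=[26, 8]
6: 0x83 (blk 16, set 0) → L1-HIT  vc=[26, 8]
7: 0x1ff (blk 63, set 7) → MISS  vc=[26, 8]
8: 0x1fd (blk 63, set 7) → L1-HIT  vc=[26, 8]
9: 0x14c (blk 41, set 1) → MISS  vc=[26, 8]
10: 0xd3 (blk 26, set 2) → VC-HIT  vc=[58, 8]
11: 0x1d1 (blk 58, set 2) → VC-HIT  vc=[26, 8]
12: 0x192 (blk 50, set 2) → MISS  vc=[26, 8, 58]
13: 0x101 (blk 32, set 0) → MISS  vc=[26, 8, 58, 16]
14: 0x192 (blk 50, set 2) → L1-HIT  vc=[26, 8, 58, 16]

MISSES = 8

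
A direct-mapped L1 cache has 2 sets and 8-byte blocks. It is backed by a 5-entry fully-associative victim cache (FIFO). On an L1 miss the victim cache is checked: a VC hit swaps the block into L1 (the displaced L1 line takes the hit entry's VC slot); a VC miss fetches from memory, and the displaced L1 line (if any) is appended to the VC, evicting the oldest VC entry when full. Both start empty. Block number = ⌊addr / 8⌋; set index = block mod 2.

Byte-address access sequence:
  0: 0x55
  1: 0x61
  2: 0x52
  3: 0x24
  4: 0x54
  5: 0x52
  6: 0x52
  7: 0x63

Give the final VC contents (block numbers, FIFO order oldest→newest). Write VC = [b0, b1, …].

0: 0x55 (blk 10, set 0) → MISS  vc=[]
1: 0x61 (blk 12, set 0) → MISS  vc=[10]
2: 0x52 (blk 10, set 0) → VC-HIT  vc=[12]
3: 0x24 (blk 4, set 0) → MISS  vc=[12, 10]
4: 0x54 (blk 10, set 0) → VC-HIT  vc=[12, 4]
5: 0x52 (blk 10, set 0) → L1-HIT  vc=[12, 4]
6: 0x52 (blk 10, set 0) → L1-HIT  vc=[12, 4]
7: 0x63 (blk 12, set 0) → VC-HIT  vc=[10, 4]

VC = [10, 4]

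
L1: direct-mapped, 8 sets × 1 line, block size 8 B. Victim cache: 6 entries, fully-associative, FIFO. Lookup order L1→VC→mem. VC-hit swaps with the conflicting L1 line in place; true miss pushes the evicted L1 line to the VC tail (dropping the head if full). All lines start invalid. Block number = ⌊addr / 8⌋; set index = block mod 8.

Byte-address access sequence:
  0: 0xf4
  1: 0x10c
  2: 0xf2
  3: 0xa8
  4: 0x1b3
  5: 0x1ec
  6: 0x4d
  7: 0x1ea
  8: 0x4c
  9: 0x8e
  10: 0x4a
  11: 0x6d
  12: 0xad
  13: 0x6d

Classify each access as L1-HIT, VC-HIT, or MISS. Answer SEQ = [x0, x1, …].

  [0] addr=0xf4 blk=30 s=6: MISS | VC []
  [1] addr=0x10c blk=33 s=1: MISS | VC []
  [2] addr=0xf2 blk=30 s=6: L1-HIT | VC []
  [3] addr=0xa8 blk=21 s=5: MISS | VC []
  [4] addr=0x1b3 blk=54 s=6: MISS | VC [30]
  [5] addr=0x1ec blk=61 s=5: MISS | VC [30, 21]
  [6] addr=0x4d blk=9 s=1: MISS | VC [30, 21, 33]
  [7] addr=0x1ea blk=61 s=5: L1-HIT | VC [30, 21, 33]
  [8] addr=0x4c blk=9 s=1: L1-HIT | VC [30, 21, 33]
  [9] addr=0x8e blk=17 s=1: MISS | VC [30, 21, 33, 9]
  [10] addr=0x4a blk=9 s=1: VC-HIT | VC [30, 21, 33, 17]
  [11] addr=0x6d blk=13 s=5: MISS | VC [30, 21, 33, 17, 61]
  [12] addr=0xad blk=21 s=5: VC-HIT | VC [30, 13, 33, 17, 61]
  [13] addr=0x6d blk=13 s=5: VC-HIT | VC [30, 21, 33, 17, 61]

SEQ = [MISS, MISS, L1-HIT, MISS, MISS, MISS, MISS, L1-HIT, L1-HIT, MISS, VC-HIT, MISS, VC-HIT, VC-HIT]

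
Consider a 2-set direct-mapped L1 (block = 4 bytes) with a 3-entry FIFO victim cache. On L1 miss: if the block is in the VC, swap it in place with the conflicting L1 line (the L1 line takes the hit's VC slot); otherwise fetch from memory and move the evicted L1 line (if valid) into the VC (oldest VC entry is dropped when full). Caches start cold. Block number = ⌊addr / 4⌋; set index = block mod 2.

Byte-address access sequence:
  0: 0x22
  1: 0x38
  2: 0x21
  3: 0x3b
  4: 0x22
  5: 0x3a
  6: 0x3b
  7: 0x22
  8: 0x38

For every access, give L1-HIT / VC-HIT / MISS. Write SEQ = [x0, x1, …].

#0 0x22→b8/s0 MISS; vc=[]
#1 0x38→b14/s0 MISS; vc=[8]
#2 0x21→b8/s0 VC-HIT; vc=[14]
#3 0x3b→b14/s0 VC-HIT; vc=[8]
#4 0x22→b8/s0 VC-HIT; vc=[14]
#5 0x3a→b14/s0 VC-HIT; vc=[8]
#6 0x3b→b14/s0 L1-HIT; vc=[8]
#7 0x22→b8/s0 VC-HIT; vc=[14]
#8 0x38→b14/s0 VC-HIT; vc=[8]

SEQ = [MISS, MISS, VC-HIT, VC-HIT, VC-HIT, VC-HIT, L1-HIT, VC-HIT, VC-HIT]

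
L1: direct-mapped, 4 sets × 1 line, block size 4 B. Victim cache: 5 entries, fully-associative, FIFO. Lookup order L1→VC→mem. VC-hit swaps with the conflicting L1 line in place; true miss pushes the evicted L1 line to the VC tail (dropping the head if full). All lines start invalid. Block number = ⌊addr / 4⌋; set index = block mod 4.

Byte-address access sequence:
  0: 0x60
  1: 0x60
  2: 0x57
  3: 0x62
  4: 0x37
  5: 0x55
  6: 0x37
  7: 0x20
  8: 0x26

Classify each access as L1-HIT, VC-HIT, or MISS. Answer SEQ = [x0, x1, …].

SEQ = [MISS, L1-HIT, MISS, L1-HIT, MISS, VC-HIT, VC-HIT, MISS, MISS]

#0 0x60→b24/s0 MISS; vc=[]
#1 0x60→b24/s0 L1-HIT; vc=[]
#2 0x57→b21/s1 MISS; vc=[]
#3 0x62→b24/s0 L1-HIT; vc=[]
#4 0x37→b13/s1 MISS; vc=[21]
#5 0x55→b21/s1 VC-HIT; vc=[13]
#6 0x37→b13/s1 VC-HIT; vc=[21]
#7 0x20→b8/s0 MISS; vc=[21,24]
#8 0x26→b9/s1 MISS; vc=[21,24,13]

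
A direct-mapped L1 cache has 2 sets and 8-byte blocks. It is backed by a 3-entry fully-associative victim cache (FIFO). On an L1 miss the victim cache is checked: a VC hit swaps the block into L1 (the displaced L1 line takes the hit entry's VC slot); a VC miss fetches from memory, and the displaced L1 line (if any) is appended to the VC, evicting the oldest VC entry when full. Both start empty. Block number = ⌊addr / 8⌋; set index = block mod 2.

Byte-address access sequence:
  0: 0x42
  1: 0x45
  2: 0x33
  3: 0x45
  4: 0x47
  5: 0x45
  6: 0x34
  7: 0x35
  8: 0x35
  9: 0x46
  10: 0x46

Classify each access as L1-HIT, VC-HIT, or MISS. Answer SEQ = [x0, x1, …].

SEQ = [MISS, L1-HIT, MISS, VC-HIT, L1-HIT, L1-HIT, VC-HIT, L1-HIT, L1-HIT, VC-HIT, L1-HIT]

0: 0x42 (blk 8, set 0) → MISS  vc=[]
1: 0x45 (blk 8, set 0) → L1-HIT  vc=[]
2: 0x33 (blk 6, set 0) → MISS  vc=[8]
3: 0x45 (blk 8, set 0) → VC-HIT  vc=[6]
4: 0x47 (blk 8, set 0) → L1-HIT  vc=[6]
5: 0x45 (blk 8, set 0) → L1-HIT  vc=[6]
6: 0x34 (blk 6, set 0) → VC-HIT  vc=[8]
7: 0x35 (blk 6, set 0) → L1-HIT  vc=[8]
8: 0x35 (blk 6, set 0) → L1-HIT  vc=[8]
9: 0x46 (blk 8, set 0) → VC-HIT  vc=[6]
10: 0x46 (blk 8, set 0) → L1-HIT  vc=[6]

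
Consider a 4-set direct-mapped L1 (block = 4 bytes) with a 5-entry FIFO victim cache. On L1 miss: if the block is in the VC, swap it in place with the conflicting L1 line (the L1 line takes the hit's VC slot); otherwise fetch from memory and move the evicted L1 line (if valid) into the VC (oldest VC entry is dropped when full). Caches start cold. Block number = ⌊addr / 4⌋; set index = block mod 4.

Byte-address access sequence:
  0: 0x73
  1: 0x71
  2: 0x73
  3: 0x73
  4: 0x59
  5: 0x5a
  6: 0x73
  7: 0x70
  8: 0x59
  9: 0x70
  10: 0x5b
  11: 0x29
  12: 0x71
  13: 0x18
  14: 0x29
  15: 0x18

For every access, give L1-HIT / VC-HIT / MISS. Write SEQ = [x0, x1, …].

  [0] addr=0x73 blk=28 s=0: MISS | VC []
  [1] addr=0x71 blk=28 s=0: L1-HIT | VC []
  [2] addr=0x73 blk=28 s=0: L1-HIT | VC []
  [3] addr=0x73 blk=28 s=0: L1-HIT | VC []
  [4] addr=0x59 blk=22 s=2: MISS | VC []
  [5] addr=0x5a blk=22 s=2: L1-HIT | VC []
  [6] addr=0x73 blk=28 s=0: L1-HIT | VC []
  [7] addr=0x70 blk=28 s=0: L1-HIT | VC []
  [8] addr=0x59 blk=22 s=2: L1-HIT | VC []
  [9] addr=0x70 blk=28 s=0: L1-HIT | VC []
  [10] addr=0x5b blk=22 s=2: L1-HIT | VC []
  [11] addr=0x29 blk=10 s=2: MISS | VC [22]
  [12] addr=0x71 blk=28 s=0: L1-HIT | VC [22]
  [13] addr=0x18 blk=6 s=2: MISS | VC [22, 10]
  [14] addr=0x29 blk=10 s=2: VC-HIT | VC [22, 6]
  [15] addr=0x18 blk=6 s=2: VC-HIT | VC [22, 10]

SEQ = [MISS, L1-HIT, L1-HIT, L1-HIT, MISS, L1-HIT, L1-HIT, L1-HIT, L1-HIT, L1-HIT, L1-HIT, MISS, L1-HIT, MISS, VC-HIT, VC-HIT]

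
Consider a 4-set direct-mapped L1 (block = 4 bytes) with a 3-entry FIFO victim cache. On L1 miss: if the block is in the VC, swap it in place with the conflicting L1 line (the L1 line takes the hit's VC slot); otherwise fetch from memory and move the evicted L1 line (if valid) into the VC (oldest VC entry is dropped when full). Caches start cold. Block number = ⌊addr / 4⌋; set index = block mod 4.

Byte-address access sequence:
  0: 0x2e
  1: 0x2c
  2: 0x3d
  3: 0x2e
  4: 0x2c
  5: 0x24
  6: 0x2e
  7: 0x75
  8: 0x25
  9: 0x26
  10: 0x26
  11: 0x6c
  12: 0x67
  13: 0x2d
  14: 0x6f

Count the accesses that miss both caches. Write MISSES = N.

  [0] addr=0x2e blk=11 s=3: MISS | VC []
  [1] addr=0x2c blk=11 s=3: L1-HIT | VC []
  [2] addr=0x3d blk=15 s=3: MISS | VC [11]
  [3] addr=0x2e blk=11 s=3: VC-HIT | VC [15]
  [4] addr=0x2c blk=11 s=3: L1-HIT | VC [15]
  [5] addr=0x24 blk=9 s=1: MISS | VC [15]
  [6] addr=0x2e blk=11 s=3: L1-HIT | VC [15]
  [7] addr=0x75 blk=29 s=1: MISS | VC [15, 9]
  [8] addr=0x25 blk=9 s=1: VC-HIT | VC [15, 29]
  [9] addr=0x26 blk=9 s=1: L1-HIT | VC [15, 29]
  [10] addr=0x26 blk=9 s=1: L1-HIT | VC [15, 29]
  [11] addr=0x6c blk=27 s=3: MISS | VC [15, 29, 11]
  [12] addr=0x67 blk=25 s=1: MISS | VC [29, 11, 9]
  [13] addr=0x2d blk=11 s=3: VC-HIT | VC [29, 27, 9]
  [14] addr=0x6f blk=27 s=3: VC-HIT | VC [29, 11, 9]

MISSES = 6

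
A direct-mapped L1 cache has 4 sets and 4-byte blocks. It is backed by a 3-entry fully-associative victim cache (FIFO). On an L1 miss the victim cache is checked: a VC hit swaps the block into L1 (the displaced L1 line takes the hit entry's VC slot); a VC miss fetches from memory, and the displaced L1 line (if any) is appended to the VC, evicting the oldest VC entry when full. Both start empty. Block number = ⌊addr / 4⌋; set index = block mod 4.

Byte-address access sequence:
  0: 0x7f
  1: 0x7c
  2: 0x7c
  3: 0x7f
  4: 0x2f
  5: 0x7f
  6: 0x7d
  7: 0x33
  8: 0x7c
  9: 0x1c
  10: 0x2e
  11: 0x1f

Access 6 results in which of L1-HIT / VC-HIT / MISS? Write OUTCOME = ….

#0 0x7f→b31/s3 MISS; vc=[]
#1 0x7c→b31/s3 L1-HIT; vc=[]
#2 0x7c→b31/s3 L1-HIT; vc=[]
#3 0x7f→b31/s3 L1-HIT; vc=[]
#4 0x2f→b11/s3 MISS; vc=[31]
#5 0x7f→b31/s3 VC-HIT; vc=[11]
#6 0x7d→b31/s3 L1-HIT; vc=[11]
#7 0x33→b12/s0 MISS; vc=[11]
#8 0x7c→b31/s3 L1-HIT; vc=[11]
#9 0x1c→b7/s3 MISS; vc=[11,31]
#10 0x2e→b11/s3 VC-HIT; vc=[7,31]
#11 0x1f→b7/s3 VC-HIT; vc=[11,31]

OUTCOME = L1-HIT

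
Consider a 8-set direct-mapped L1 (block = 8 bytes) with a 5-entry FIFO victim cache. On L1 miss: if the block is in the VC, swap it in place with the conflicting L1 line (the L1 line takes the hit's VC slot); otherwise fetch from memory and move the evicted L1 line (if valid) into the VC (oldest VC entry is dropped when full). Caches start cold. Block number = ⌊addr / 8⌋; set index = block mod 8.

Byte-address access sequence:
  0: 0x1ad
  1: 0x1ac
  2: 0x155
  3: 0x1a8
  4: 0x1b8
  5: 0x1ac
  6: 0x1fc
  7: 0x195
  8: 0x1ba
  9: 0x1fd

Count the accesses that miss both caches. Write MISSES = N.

MISSES = 5

#0 0x1ad→b53/s5 MISS; vc=[]
#1 0x1ac→b53/s5 L1-HIT; vc=[]
#2 0x155→b42/s2 MISS; vc=[]
#3 0x1a8→b53/s5 L1-HIT; vc=[]
#4 0x1b8→b55/s7 MISS; vc=[]
#5 0x1ac→b53/s5 L1-HIT; vc=[]
#6 0x1fc→b63/s7 MISS; vc=[55]
#7 0x195→b50/s2 MISS; vc=[55,42]
#8 0x1ba→b55/s7 VC-HIT; vc=[63,42]
#9 0x1fd→b63/s7 VC-HIT; vc=[55,42]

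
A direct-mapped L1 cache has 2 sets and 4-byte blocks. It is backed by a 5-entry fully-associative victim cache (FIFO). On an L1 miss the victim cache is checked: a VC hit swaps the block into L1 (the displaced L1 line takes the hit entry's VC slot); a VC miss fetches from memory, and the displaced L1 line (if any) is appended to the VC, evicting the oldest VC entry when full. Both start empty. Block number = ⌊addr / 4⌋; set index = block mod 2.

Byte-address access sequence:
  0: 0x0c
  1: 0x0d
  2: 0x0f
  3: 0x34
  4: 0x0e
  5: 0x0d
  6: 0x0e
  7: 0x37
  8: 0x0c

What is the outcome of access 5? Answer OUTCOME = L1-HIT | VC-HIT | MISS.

OUTCOME = L1-HIT

#0 0xc→b3/s1 MISS; vc=[]
#1 0xd→b3/s1 L1-HIT; vc=[]
#2 0xf→b3/s1 L1-HIT; vc=[]
#3 0x34→b13/s1 MISS; vc=[3]
#4 0xe→b3/s1 VC-HIT; vc=[13]
#5 0xd→b3/s1 L1-HIT; vc=[13]
#6 0xe→b3/s1 L1-HIT; vc=[13]
#7 0x37→b13/s1 VC-HIT; vc=[3]
#8 0xc→b3/s1 VC-HIT; vc=[13]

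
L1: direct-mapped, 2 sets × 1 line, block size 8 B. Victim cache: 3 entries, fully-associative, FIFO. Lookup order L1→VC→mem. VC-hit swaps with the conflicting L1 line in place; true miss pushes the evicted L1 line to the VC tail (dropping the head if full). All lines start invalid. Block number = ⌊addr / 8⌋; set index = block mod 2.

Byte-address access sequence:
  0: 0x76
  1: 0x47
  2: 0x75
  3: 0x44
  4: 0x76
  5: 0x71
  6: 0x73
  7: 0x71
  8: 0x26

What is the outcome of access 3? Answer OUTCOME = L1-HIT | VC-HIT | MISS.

#0 0x76→b14/s0 MISS; vc=[]
#1 0x47→b8/s0 MISS; vc=[14]
#2 0x75→b14/s0 VC-HIT; vc=[8]
#3 0x44→b8/s0 VC-HIT; vc=[14]
#4 0x76→b14/s0 VC-HIT; vc=[8]
#5 0x71→b14/s0 L1-HIT; vc=[8]
#6 0x73→b14/s0 L1-HIT; vc=[8]
#7 0x71→b14/s0 L1-HIT; vc=[8]
#8 0x26→b4/s0 MISS; vc=[8,14]

OUTCOME = VC-HIT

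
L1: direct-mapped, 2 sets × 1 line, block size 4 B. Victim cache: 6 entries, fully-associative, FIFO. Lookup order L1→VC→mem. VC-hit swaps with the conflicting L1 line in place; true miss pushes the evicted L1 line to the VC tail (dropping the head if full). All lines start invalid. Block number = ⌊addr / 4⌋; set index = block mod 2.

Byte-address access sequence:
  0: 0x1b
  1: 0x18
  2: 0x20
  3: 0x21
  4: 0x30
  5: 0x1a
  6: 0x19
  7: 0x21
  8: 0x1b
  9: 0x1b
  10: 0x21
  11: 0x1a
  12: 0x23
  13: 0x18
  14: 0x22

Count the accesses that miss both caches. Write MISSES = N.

MISSES = 3

#0 0x1b→b6/s0 MISS; vc=[]
#1 0x18→b6/s0 L1-HIT; vc=[]
#2 0x20→b8/s0 MISS; vc=[6]
#3 0x21→b8/s0 L1-HIT; vc=[6]
#4 0x30→b12/s0 MISS; vc=[6,8]
#5 0x1a→b6/s0 VC-HIT; vc=[12,8]
#6 0x19→b6/s0 L1-HIT; vc=[12,8]
#7 0x21→b8/s0 VC-HIT; vc=[12,6]
#8 0x1b→b6/s0 VC-HIT; vc=[12,8]
#9 0x1b→b6/s0 L1-HIT; vc=[12,8]
#10 0x21→b8/s0 VC-HIT; vc=[12,6]
#11 0x1a→b6/s0 VC-HIT; vc=[12,8]
#12 0x23→b8/s0 VC-HIT; vc=[12,6]
#13 0x18→b6/s0 VC-HIT; vc=[12,8]
#14 0x22→b8/s0 VC-HIT; vc=[12,6]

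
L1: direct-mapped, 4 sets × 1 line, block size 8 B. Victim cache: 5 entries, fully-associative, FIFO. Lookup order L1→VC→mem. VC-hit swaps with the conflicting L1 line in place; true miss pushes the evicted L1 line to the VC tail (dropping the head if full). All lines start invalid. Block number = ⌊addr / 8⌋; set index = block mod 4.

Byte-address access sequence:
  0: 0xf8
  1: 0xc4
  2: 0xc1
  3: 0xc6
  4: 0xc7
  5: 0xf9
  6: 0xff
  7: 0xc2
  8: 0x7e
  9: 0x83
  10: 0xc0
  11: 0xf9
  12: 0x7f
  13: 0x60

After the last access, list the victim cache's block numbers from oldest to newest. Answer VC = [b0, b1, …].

0: 0xf8 (blk 31, set 3) → MISS  vc=[]
1: 0xc4 (blk 24, set 0) → MISS  vc=[]
2: 0xc1 (blk 24, set 0) → L1-HIT  vc=[]
3: 0xc6 (blk 24, set 0) → L1-HIT  vc=[]
4: 0xc7 (blk 24, set 0) → L1-HIT  vc=[]
5: 0xf9 (blk 31, set 3) → L1-HIT  vc=[]
6: 0xff (blk 31, set 3) → L1-HIT  vc=[]
7: 0xc2 (blk 24, set 0) → L1-HIT  vc=[]
8: 0x7e (blk 15, set 3) → MISS  vc=[31]
9: 0x83 (blk 16, set 0) → MISS  vc=[31, 24]
10: 0xc0 (blk 24, set 0) → VC-HIT  vc=[31, 16]
11: 0xf9 (blk 31, set 3) → VC-HIT  vc=[15, 16]
12: 0x7f (blk 15, set 3) → VC-HIT  vc=[31, 16]
13: 0x60 (blk 12, set 0) → MISS  vc=[31, 16, 24]

VC = [31, 16, 24]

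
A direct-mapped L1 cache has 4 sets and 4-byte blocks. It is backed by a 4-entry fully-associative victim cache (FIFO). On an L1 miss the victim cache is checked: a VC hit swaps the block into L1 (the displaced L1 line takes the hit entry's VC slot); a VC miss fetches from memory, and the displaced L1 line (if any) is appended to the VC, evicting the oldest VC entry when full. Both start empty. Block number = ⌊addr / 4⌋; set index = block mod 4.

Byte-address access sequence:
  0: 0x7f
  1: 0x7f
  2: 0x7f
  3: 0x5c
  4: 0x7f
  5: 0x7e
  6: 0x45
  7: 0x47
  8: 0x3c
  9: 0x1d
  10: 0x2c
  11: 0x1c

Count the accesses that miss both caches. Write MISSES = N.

#0 0x7f→b31/s3 MISS; vc=[]
#1 0x7f→b31/s3 L1-HIT; vc=[]
#2 0x7f→b31/s3 L1-HIT; vc=[]
#3 0x5c→b23/s3 MISS; vc=[31]
#4 0x7f→b31/s3 VC-HIT; vc=[23]
#5 0x7e→b31/s3 L1-HIT; vc=[23]
#6 0x45→b17/s1 MISS; vc=[23]
#7 0x47→b17/s1 L1-HIT; vc=[23]
#8 0x3c→b15/s3 MISS; vc=[23,31]
#9 0x1d→b7/s3 MISS; vc=[23,31,15]
#10 0x2c→b11/s3 MISS; vc=[23,31,15,7]
#11 0x1c→b7/s3 VC-HIT; vc=[23,31,15,11]

MISSES = 6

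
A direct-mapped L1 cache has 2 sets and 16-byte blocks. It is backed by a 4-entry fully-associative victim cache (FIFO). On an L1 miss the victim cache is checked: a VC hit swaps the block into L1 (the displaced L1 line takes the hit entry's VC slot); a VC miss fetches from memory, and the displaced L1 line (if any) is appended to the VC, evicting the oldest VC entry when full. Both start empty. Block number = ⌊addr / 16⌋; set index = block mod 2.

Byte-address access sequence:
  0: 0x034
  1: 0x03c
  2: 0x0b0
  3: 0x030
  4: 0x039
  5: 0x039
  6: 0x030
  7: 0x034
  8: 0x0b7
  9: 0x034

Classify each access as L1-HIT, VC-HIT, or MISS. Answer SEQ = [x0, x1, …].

0: 0x34 (blk 3, set 1) → MISS  vc=[]
1: 0x3c (blk 3, set 1) → L1-HIT  vc=[]
2: 0xb0 (blk 11, set 1) → MISS  vc=[3]
3: 0x30 (blk 3, set 1) → VC-HIT  vc=[11]
4: 0x39 (blk 3, set 1) → L1-HIT  vc=[11]
5: 0x39 (blk 3, set 1) → L1-HIT  vc=[11]
6: 0x30 (blk 3, set 1) → L1-HIT  vc=[11]
7: 0x34 (blk 3, set 1) → L1-HIT  vc=[11]
8: 0xb7 (blk 11, set 1) → VC-HIT  vc=[3]
9: 0x34 (blk 3, set 1) → VC-HIT  vc=[11]

SEQ = [MISS, L1-HIT, MISS, VC-HIT, L1-HIT, L1-HIT, L1-HIT, L1-HIT, VC-HIT, VC-HIT]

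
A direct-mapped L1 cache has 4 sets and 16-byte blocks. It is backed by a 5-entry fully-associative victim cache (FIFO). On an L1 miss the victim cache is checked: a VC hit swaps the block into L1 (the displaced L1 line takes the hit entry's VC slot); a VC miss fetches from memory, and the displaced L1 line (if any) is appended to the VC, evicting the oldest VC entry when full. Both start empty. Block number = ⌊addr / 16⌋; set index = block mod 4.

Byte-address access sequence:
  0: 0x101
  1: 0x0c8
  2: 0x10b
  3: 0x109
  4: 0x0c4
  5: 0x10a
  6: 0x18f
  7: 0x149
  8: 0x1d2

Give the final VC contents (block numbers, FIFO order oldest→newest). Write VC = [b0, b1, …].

#0 0x101→b16/s0 MISS; vc=[]
#1 0xc8→b12/s0 MISS; vc=[16]
#2 0x10b→b16/s0 VC-HIT; vc=[12]
#3 0x109→b16/s0 L1-HIT; vc=[12]
#4 0xc4→b12/s0 VC-HIT; vc=[16]
#5 0x10a→b16/s0 VC-HIT; vc=[12]
#6 0x18f→b24/s0 MISS; vc=[12,16]
#7 0x149→b20/s0 MISS; vc=[12,16,24]
#8 0x1d2→b29/s1 MISS; vc=[12,16,24]

VC = [12, 16, 24]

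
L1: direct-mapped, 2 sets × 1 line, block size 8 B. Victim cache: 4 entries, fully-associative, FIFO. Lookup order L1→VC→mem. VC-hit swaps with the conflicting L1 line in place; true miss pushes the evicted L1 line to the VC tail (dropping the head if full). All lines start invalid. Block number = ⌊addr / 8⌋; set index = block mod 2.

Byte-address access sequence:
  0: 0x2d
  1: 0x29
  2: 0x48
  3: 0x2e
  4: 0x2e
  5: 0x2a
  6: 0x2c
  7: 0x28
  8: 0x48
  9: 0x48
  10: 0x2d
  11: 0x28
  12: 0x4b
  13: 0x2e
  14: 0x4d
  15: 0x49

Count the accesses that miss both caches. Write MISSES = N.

#0 0x2d→b5/s1 MISS; vc=[]
#1 0x29→b5/s1 L1-HIT; vc=[]
#2 0x48→b9/s1 MISS; vc=[5]
#3 0x2e→b5/s1 VC-HIT; vc=[9]
#4 0x2e→b5/s1 L1-HIT; vc=[9]
#5 0x2a→b5/s1 L1-HIT; vc=[9]
#6 0x2c→b5/s1 L1-HIT; vc=[9]
#7 0x28→b5/s1 L1-HIT; vc=[9]
#8 0x48→b9/s1 VC-HIT; vc=[5]
#9 0x48→b9/s1 L1-HIT; vc=[5]
#10 0x2d→b5/s1 VC-HIT; vc=[9]
#11 0x28→b5/s1 L1-HIT; vc=[9]
#12 0x4b→b9/s1 VC-HIT; vc=[5]
#13 0x2e→b5/s1 VC-HIT; vc=[9]
#14 0x4d→b9/s1 VC-HIT; vc=[5]
#15 0x49→b9/s1 L1-HIT; vc=[5]

MISSES = 2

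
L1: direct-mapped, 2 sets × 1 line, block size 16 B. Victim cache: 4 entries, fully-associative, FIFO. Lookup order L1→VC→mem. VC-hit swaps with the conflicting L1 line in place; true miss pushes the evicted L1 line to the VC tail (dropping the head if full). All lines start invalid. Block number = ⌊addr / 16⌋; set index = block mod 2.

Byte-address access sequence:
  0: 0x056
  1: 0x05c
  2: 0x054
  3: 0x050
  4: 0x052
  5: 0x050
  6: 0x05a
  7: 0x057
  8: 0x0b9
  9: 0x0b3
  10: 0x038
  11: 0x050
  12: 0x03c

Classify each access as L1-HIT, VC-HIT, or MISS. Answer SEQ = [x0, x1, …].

0: 0x56 (blk 5, set 1) → MISS  vc=[]
1: 0x5c (blk 5, set 1) → L1-HIT  vc=[]
2: 0x54 (blk 5, set 1) → L1-HIT  vc=[]
3: 0x50 (blk 5, set 1) → L1-HIT  vc=[]
4: 0x52 (blk 5, set 1) → L1-HIT  vc=[]
5: 0x50 (blk 5, set 1) → L1-HIT  vc=[]
6: 0x5a (blk 5, set 1) → L1-HIT  vc=[]
7: 0x57 (blk 5, set 1) → L1-HIT  vc=[]
8: 0xb9 (blk 11, set 1) → MISS  vc=[5]
9: 0xb3 (blk 11, set 1) → L1-HIT  vc=[5]
10: 0x38 (blk 3, set 1) → MISS  vc=[5, 11]
11: 0x50 (blk 5, set 1) → VC-HIT  vc=[3, 11]
12: 0x3c (blk 3, set 1) → VC-HIT  vc=[5, 11]

SEQ = [MISS, L1-HIT, L1-HIT, L1-HIT, L1-HIT, L1-HIT, L1-HIT, L1-HIT, MISS, L1-HIT, MISS, VC-HIT, VC-HIT]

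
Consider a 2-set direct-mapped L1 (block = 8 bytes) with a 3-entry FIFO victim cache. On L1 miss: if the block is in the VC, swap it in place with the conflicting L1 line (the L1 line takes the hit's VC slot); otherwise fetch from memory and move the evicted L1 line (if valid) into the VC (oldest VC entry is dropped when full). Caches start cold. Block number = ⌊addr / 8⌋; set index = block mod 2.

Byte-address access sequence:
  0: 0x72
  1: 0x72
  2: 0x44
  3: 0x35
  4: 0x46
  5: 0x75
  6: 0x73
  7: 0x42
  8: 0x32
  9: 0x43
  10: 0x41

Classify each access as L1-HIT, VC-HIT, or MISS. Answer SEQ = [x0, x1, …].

SEQ = [MISS, L1-HIT, MISS, MISS, VC-HIT, VC-HIT, L1-HIT, VC-HIT, VC-HIT, VC-HIT, L1-HIT]

0: 0x72 (blk 14, set 0) → MISS  vc=[]
1: 0x72 (blk 14, set 0) → L1-HIT  vc=[]
2: 0x44 (blk 8, set 0) → MISS  vc=[14]
3: 0x35 (blk 6, set 0) → MISS  vc=[14, 8]
4: 0x46 (blk 8, set 0) → VC-HIT  vc=[14, 6]
5: 0x75 (blk 14, set 0) → VC-HIT  vc=[8, 6]
6: 0x73 (blk 14, set 0) → L1-HIT  vc=[8, 6]
7: 0x42 (blk 8, set 0) → VC-HIT  vc=[14, 6]
8: 0x32 (blk 6, set 0) → VC-HIT  vc=[14, 8]
9: 0x43 (blk 8, set 0) → VC-HIT  vc=[14, 6]
10: 0x41 (blk 8, set 0) → L1-HIT  vc=[14, 6]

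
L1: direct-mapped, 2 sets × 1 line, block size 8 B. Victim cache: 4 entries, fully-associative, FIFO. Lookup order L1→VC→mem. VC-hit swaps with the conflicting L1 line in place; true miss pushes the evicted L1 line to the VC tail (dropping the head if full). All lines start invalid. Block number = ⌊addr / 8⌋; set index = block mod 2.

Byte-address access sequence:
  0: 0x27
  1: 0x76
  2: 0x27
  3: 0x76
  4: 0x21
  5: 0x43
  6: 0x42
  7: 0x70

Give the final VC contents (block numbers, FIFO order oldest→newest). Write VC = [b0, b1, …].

  [0] addr=0x27 blk=4 s=0: MISS | VC []
  [1] addr=0x76 blk=14 s=0: MISS | VC [4]
  [2] addr=0x27 blk=4 s=0: VC-HIT | VC [14]
  [3] addr=0x76 blk=14 s=0: VC-HIT | VC [4]
  [4] addr=0x21 blk=4 s=0: VC-HIT | VC [14]
  [5] addr=0x43 blk=8 s=0: MISS | VC [14, 4]
  [6] addr=0x42 blk=8 s=0: L1-HIT | VC [14, 4]
  [7] addr=0x70 blk=14 s=0: VC-HIT | VC [8, 4]

VC = [8, 4]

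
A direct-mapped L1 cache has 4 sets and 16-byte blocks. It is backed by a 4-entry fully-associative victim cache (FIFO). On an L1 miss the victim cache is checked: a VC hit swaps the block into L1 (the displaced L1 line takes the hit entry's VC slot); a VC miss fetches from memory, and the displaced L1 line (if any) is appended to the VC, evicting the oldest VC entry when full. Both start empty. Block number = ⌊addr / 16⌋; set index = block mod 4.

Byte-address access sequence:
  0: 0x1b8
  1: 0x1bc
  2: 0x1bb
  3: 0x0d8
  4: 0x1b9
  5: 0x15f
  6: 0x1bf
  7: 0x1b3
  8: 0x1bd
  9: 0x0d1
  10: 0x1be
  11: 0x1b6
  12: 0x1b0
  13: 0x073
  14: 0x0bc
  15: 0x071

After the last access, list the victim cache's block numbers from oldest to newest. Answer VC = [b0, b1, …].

  [0] addr=0x1b8 blk=27 s=3: MISS | VC []
  [1] addr=0x1bc blk=27 s=3: L1-HIT | VC []
  [2] addr=0x1bb blk=27 s=3: L1-HIT | VC []
  [3] addr=0xd8 blk=13 s=1: MISS | VC []
  [4] addr=0x1b9 blk=27 s=3: L1-HIT | VC []
  [5] addr=0x15f blk=21 s=1: MISS | VC [13]
  [6] addr=0x1bf blk=27 s=3: L1-HIT | VC [13]
  [7] addr=0x1b3 blk=27 s=3: L1-HIT | VC [13]
  [8] addr=0x1bd blk=27 s=3: L1-HIT | VC [13]
  [9] addr=0xd1 blk=13 s=1: VC-HIT | VC [21]
  [10] addr=0x1be blk=27 s=3: L1-HIT | VC [21]
  [11] addr=0x1b6 blk=27 s=3: L1-HIT | VC [21]
  [12] addr=0x1b0 blk=27 s=3: L1-HIT | VC [21]
  [13] addr=0x73 blk=7 s=3: MISS | VC [21, 27]
  [14] addr=0xbc blk=11 s=3: MISS | VC [21, 27, 7]
  [15] addr=0x71 blk=7 s=3: VC-HIT | VC [21, 27, 11]

VC = [21, 27, 11]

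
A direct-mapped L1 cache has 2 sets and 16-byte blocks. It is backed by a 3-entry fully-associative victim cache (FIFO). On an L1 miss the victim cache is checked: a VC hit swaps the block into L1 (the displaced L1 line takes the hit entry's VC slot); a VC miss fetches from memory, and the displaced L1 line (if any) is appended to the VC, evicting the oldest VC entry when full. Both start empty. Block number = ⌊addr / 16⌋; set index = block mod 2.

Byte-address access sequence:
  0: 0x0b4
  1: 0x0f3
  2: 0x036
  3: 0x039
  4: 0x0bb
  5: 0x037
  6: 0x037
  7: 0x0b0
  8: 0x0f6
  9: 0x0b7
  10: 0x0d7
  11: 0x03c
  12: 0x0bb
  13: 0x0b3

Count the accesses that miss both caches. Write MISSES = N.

0: 0xb4 (blk 11, set 1) → MISS  vc=[]
1: 0xf3 (blk 15, set 1) → MISS  vc=[11]
2: 0x36 (blk 3, set 1) → MISS  vc=[11, 15]
3: 0x39 (blk 3, set 1) → L1-HIT  vc=[11, 15]
4: 0xbb (blk 11, set 1) → VC-HIT  vc=[3, 15]
5: 0x37 (blk 3, set 1) → VC-HIT  vc=[11, 15]
6: 0x37 (blk 3, set 1) → L1-HIT  vc=[11, 15]
7: 0xb0 (blk 11, set 1) → VC-HIT  vc=[3, 15]
8: 0xf6 (blk 15, set 1) → VC-HIT  vc=[3, 11]
9: 0xb7 (blk 11, set 1) → VC-HIT  vc=[3, 15]
10: 0xd7 (blk 13, set 1) → MISS  vc=[3, 15, 11]
11: 0x3c (blk 3, set 1) → VC-HIT  vc=[13, 15, 11]
12: 0xbb (blk 11, set 1) → VC-HIT  vc=[13, 15, 3]
13: 0xb3 (blk 11, set 1) → L1-HIT  vc=[13, 15, 3]

MISSES = 4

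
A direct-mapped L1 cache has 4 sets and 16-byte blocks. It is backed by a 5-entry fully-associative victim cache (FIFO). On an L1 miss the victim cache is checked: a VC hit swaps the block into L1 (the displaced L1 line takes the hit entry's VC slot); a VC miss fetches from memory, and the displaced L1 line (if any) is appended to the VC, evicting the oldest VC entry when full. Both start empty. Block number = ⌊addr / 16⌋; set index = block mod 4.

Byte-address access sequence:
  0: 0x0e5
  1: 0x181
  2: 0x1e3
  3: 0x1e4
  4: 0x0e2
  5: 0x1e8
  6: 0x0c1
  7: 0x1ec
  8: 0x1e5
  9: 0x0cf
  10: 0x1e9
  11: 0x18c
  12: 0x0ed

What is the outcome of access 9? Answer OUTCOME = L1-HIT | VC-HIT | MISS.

  [0] addr=0xe5 blk=14 s=2: MISS | VC []
  [1] addr=0x181 blk=24 s=0: MISS | VC []
  [2] addr=0x1e3 blk=30 s=2: MISS | VC [14]
  [3] addr=0x1e4 blk=30 s=2: L1-HIT | VC [14]
  [4] addr=0xe2 blk=14 s=2: VC-HIT | VC [30]
  [5] addr=0x1e8 blk=30 s=2: VC-HIT | VC [14]
  [6] addr=0xc1 blk=12 s=0: MISS | VC [14, 24]
  [7] addr=0x1ec blk=30 s=2: L1-HIT | VC [14, 24]
  [8] addr=0x1e5 blk=30 s=2: L1-HIT | VC [14, 24]
  [9] addr=0xcf blk=12 s=0: L1-HIT | VC [14, 24]
  [10] addr=0x1e9 blk=30 s=2: L1-HIT | VC [14, 24]
  [11] addr=0x18c blk=24 s=0: VC-HIT | VC [14, 12]
  [12] addr=0xed blk=14 s=2: VC-HIT | VC [30, 12]

OUTCOME = L1-HIT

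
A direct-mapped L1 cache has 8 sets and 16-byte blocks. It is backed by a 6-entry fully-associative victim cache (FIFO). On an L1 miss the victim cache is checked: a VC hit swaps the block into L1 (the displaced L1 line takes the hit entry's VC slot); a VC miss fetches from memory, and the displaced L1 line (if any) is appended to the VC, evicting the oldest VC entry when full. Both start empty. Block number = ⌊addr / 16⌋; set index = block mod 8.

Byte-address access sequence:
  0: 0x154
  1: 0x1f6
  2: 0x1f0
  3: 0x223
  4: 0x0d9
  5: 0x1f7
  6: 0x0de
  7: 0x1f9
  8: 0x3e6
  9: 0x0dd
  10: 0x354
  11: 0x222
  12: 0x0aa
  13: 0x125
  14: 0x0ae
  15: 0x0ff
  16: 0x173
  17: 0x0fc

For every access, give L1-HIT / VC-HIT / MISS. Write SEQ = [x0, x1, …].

  [0] addr=0x154 blk=21 s=5: MISS | VC []
  [1] addr=0x1f6 blk=31 s=7: MISS | VC []
  [2] addr=0x1f0 blk=31 s=7: L1-HIT | VC []
  [3] addr=0x223 blk=34 s=2: MISS | VC []
  [4] addr=0xd9 blk=13 s=5: MISS | VC [21]
  [5] addr=0x1f7 blk=31 s=7: L1-HIT | VC [21]
  [6] addr=0xde blk=13 s=5: L1-HIT | VC [21]
  [7] addr=0x1f9 blk=31 s=7: L1-HIT | VC [21]
  [8] addr=0x3e6 blk=62 s=6: MISS | VC [21]
  [9] addr=0xdd blk=13 s=5: L1-HIT | VC [21]
  [10] addr=0x354 blk=53 s=5: MISS | VC [21, 13]
  [11] addr=0x222 blk=34 s=2: L1-HIT | VC [21, 13]
  [12] addr=0xaa blk=10 s=2: MISS | VC [21, 13, 34]
  [13] addr=0x125 blk=18 s=2: MISS | VC [21, 13, 34, 10]
  [14] addr=0xae blk=10 s=2: VC-HIT | VC [21, 13, 34, 18]
  [15] addr=0xff blk=15 s=7: MISS | VC [21, 13, 34, 18, 31]
  [16] addr=0x173 blk=23 s=7: MISS | VC [21, 13, 34, 18, 31, 15]
  [17] addr=0xfc blk=15 s=7: VC-HIT | VC [21, 13, 34, 18, 31, 23]

SEQ = [MISS, MISS, L1-HIT, MISS, MISS, L1-HIT, L1-HIT, L1-HIT, MISS, L1-HIT, MISS, L1-HIT, MISS, MISS, VC-HIT, MISS, MISS, VC-HIT]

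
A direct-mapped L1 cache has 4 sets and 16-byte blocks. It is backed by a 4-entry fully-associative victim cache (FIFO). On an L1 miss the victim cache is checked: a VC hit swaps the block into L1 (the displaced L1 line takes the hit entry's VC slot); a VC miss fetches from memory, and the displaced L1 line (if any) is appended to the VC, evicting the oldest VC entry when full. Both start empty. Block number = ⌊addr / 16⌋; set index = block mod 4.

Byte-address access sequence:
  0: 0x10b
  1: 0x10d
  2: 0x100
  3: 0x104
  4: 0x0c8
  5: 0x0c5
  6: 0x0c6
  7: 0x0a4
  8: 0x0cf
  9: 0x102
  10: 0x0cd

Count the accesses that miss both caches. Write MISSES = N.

  [0] addr=0x10b blk=16 s=0: MISS | VC []
  [1] addr=0x10d blk=16 s=0: L1-HIT | VC []
  [2] addr=0x100 blk=16 s=0: L1-HIT | VC []
  [3] addr=0x104 blk=16 s=0: L1-HIT | VC []
  [4] addr=0xc8 blk=12 s=0: MISS | VC [16]
  [5] addr=0xc5 blk=12 s=0: L1-HIT | VC [16]
  [6] addr=0xc6 blk=12 s=0: L1-HIT | VC [16]
  [7] addr=0xa4 blk=10 s=2: MISS | VC [16]
  [8] addr=0xcf blk=12 s=0: L1-HIT | VC [16]
  [9] addr=0x102 blk=16 s=0: VC-HIT | VC [12]
  [10] addr=0xcd blk=12 s=0: VC-HIT | VC [16]

MISSES = 3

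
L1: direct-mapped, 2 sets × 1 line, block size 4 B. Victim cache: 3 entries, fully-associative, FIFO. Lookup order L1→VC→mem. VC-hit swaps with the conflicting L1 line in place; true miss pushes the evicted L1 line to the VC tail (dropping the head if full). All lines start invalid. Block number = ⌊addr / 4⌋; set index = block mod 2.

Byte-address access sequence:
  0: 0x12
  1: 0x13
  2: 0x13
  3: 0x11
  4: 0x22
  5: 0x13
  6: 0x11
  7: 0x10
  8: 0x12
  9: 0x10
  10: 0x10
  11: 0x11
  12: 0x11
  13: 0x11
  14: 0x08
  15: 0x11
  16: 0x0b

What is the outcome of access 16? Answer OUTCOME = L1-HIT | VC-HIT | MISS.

0: 0x12 (blk 4, set 0) → MISS  vc=[]
1: 0x13 (blk 4, set 0) → L1-HIT  vc=[]
2: 0x13 (blk 4, set 0) → L1-HIT  vc=[]
3: 0x11 (blk 4, set 0) → L1-HIT  vc=[]
4: 0x22 (blk 8, set 0) → MISS  vc=[4]
5: 0x13 (blk 4, set 0) → VC-HIT  vc=[8]
6: 0x11 (blk 4, set 0) → L1-HIT  vc=[8]
7: 0x10 (blk 4, set 0) → L1-HIT  vc=[8]
8: 0x12 (blk 4, set 0) → L1-HIT  vc=[8]
9: 0x10 (blk 4, set 0) → L1-HIT  vc=[8]
10: 0x10 (blk 4, set 0) → L1-HIT  vc=[8]
11: 0x11 (blk 4, set 0) → L1-HIT  vc=[8]
12: 0x11 (blk 4, set 0) → L1-HIT  vc=[8]
13: 0x11 (blk 4, set 0) → L1-HIT  vc=[8]
14: 0x8 (blk 2, set 0) → MISS  vc=[8, 4]
15: 0x11 (blk 4, set 0) → VC-HIT  vc=[8, 2]
16: 0xb (blk 2, set 0) → VC-HIT  vc=[8, 4]

OUTCOME = VC-HIT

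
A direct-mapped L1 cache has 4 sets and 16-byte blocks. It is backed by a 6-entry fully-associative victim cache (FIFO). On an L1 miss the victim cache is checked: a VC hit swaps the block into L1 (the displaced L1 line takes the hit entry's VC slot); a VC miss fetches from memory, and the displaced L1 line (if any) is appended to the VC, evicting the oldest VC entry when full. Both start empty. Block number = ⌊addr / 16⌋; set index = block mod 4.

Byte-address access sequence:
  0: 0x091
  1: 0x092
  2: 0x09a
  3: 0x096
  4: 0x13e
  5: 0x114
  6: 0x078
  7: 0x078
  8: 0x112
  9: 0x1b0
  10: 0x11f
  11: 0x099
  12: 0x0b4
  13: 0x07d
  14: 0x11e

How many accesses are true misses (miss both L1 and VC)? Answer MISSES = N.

MISSES = 6

0: 0x91 (blk 9, set 1) → MISS  vc=[]
1: 0x92 (blk 9, set 1) → L1-HIT  vc=[]
2: 0x9a (blk 9, set 1) → L1-HIT  vc=[]
3: 0x96 (blk 9, set 1) → L1-HIT  vc=[]
4: 0x13e (blk 19, set 3) → MISS  vc=[]
5: 0x114 (blk 17, set 1) → MISS  vc=[9]
6: 0x78 (blk 7, set 3) → MISS  vc=[9, 19]
7: 0x78 (blk 7, set 3) → L1-HIT  vc=[9, 19]
8: 0x112 (blk 17, set 1) → L1-HIT  vc=[9, 19]
9: 0x1b0 (blk 27, set 3) → MISS  vc=[9, 19, 7]
10: 0x11f (blk 17, set 1) → L1-HIT  vc=[9, 19, 7]
11: 0x99 (blk 9, set 1) → VC-HIT  vc=[17, 19, 7]
12: 0xb4 (blk 11, set 3) → MISS  vc=[17, 19, 7, 27]
13: 0x7d (blk 7, set 3) → VC-HIT  vc=[17, 19, 11, 27]
14: 0x11e (blk 17, set 1) → VC-HIT  vc=[9, 19, 11, 27]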